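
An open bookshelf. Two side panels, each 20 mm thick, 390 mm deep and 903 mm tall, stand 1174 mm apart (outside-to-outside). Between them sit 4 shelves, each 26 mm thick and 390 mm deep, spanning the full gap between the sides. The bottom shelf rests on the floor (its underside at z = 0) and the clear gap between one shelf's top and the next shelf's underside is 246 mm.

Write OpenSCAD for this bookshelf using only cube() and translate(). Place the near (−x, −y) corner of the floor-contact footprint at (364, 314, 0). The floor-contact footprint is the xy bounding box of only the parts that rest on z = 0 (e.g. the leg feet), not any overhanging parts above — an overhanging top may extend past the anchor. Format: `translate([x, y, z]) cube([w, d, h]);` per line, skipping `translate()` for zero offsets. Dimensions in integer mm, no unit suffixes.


translate([364, 314, 0]) cube([20, 390, 903]);
translate([1518, 314, 0]) cube([20, 390, 903]);
translate([384, 314, 0]) cube([1134, 390, 26]);
translate([384, 314, 272]) cube([1134, 390, 26]);
translate([384, 314, 544]) cube([1134, 390, 26]);
translate([384, 314, 816]) cube([1134, 390, 26]);


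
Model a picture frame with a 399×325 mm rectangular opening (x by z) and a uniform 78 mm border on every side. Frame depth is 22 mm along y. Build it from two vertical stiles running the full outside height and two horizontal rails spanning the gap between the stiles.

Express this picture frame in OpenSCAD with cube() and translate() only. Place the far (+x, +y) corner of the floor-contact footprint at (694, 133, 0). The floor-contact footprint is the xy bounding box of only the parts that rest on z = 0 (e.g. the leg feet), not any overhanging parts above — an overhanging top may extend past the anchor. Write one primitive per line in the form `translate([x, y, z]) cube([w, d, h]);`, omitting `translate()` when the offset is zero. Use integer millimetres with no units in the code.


translate([139, 111, 0]) cube([78, 22, 481]);
translate([616, 111, 0]) cube([78, 22, 481]);
translate([217, 111, 0]) cube([399, 22, 78]);
translate([217, 111, 403]) cube([399, 22, 78]);


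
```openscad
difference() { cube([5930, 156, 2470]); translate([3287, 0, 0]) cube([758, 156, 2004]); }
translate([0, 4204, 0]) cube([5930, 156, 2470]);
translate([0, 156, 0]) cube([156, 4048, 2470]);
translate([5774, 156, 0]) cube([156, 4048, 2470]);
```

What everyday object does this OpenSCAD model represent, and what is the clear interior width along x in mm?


A single room. The interior width is 5618 mm.

Four walls enclosing a rectangle with a door in the front wall — a room. Outside width 5930 minus two 156 mm walls gives 5618 mm.


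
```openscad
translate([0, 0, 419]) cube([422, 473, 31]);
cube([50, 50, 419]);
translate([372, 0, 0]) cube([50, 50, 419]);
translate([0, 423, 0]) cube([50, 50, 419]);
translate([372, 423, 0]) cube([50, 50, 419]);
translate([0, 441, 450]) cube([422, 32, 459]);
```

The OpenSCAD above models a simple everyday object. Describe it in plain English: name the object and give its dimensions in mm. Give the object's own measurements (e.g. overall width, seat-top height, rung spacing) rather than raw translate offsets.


A chair. The seat is a 422×473×31 mm slab with its top at z = 450 mm, on four 50×50 mm corner legs (flush with the seat edges, standing on z = 0). A flat backrest 32 mm thick, 459 mm tall, spans the full seat width and rises from the seat top along its +y edge, rear face flush with the rear of the seat.


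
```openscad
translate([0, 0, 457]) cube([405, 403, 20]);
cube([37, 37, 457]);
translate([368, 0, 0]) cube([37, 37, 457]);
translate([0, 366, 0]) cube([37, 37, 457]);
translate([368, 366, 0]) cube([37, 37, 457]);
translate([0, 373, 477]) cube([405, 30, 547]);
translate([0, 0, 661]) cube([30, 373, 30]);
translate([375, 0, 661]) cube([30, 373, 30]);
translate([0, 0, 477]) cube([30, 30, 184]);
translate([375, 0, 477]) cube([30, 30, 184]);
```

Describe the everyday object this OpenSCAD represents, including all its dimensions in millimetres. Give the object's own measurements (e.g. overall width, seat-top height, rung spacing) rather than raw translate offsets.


A chair. The seat is a 405×403×20 mm slab with its top at z = 477 mm, on four 37×37 mm corner legs (flush with the seat edges, standing on z = 0). A flat backrest 30 mm thick, 547 mm tall, spans the full seat width and rises from the seat top along its +y edge, rear face flush with the rear of the seat. Two armrests of 30×30 mm section run along each side from the seat's front edge to the front of the backrest, top faces 214 mm above the seat top and outer faces flush with the seat's x-edges; a 30×30 mm post under the front of each armrest stands on the seat at the front corner.


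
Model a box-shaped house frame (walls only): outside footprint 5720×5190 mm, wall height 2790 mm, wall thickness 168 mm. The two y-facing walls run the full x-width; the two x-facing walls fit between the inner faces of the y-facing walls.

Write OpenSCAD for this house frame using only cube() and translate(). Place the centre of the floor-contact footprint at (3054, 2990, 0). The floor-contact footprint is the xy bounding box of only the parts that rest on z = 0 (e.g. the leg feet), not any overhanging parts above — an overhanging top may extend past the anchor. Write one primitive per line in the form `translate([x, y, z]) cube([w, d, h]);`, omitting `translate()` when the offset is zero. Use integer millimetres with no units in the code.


translate([194, 395, 0]) cube([5720, 168, 2790]);
translate([194, 5417, 0]) cube([5720, 168, 2790]);
translate([194, 563, 0]) cube([168, 4854, 2790]);
translate([5746, 563, 0]) cube([168, 4854, 2790]);


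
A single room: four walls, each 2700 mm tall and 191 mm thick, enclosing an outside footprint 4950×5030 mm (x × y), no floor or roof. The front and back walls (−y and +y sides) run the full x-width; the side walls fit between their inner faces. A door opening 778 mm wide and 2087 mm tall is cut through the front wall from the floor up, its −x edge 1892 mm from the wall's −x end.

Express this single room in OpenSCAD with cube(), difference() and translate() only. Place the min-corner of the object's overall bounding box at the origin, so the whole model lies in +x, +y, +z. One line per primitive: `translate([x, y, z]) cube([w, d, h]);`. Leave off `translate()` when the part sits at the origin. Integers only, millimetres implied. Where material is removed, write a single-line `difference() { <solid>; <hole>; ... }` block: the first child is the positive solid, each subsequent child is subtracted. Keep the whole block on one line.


difference() { cube([4950, 191, 2700]); translate([1892, 0, 0]) cube([778, 191, 2087]); }
translate([0, 4839, 0]) cube([4950, 191, 2700]);
translate([0, 191, 0]) cube([191, 4648, 2700]);
translate([4759, 191, 0]) cube([191, 4648, 2700]);


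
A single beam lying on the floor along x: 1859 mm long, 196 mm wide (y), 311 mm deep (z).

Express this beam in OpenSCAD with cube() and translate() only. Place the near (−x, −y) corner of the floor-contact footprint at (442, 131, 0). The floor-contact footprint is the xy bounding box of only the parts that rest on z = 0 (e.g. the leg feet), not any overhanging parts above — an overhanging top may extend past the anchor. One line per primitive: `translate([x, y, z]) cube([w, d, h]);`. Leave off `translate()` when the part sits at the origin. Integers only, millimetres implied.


translate([442, 131, 0]) cube([1859, 196, 311]);


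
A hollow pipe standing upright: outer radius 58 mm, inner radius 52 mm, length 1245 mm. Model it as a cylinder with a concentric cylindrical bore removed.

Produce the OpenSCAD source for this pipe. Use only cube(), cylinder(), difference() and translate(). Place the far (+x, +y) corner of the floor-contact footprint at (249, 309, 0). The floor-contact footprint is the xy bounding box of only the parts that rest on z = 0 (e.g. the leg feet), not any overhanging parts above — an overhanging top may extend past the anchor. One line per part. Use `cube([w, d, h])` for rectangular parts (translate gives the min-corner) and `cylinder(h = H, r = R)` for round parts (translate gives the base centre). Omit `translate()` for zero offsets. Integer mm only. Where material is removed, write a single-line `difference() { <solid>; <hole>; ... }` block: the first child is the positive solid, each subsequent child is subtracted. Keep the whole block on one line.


difference() { translate([191, 251, 0]) cylinder(h = 1245, r = 58); translate([191, 251, 0]) cylinder(h = 1245, r = 52); }


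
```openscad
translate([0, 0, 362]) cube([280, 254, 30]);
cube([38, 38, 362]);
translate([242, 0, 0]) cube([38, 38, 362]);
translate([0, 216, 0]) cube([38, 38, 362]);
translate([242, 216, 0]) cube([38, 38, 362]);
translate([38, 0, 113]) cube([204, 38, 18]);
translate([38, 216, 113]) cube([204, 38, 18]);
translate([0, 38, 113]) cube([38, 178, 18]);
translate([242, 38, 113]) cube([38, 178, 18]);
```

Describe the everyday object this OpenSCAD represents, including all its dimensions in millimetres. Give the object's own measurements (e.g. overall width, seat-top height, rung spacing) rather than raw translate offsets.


A simple wooden stool: a rectangular seat 280 mm (x) by 254 mm (y), 30 mm thick, top face at z = 392 mm, on four square legs, each 38×38 mm in cross-section. The legs rest on z = 0, each flush with a corner of the seat. Four stretchers, 38 mm wide and 18 mm tall, connect adjacent legs with their undersides at z = 113 mm, each running between the inner faces of the legs it joins and aligned with the legs' outer faces on the other axis.


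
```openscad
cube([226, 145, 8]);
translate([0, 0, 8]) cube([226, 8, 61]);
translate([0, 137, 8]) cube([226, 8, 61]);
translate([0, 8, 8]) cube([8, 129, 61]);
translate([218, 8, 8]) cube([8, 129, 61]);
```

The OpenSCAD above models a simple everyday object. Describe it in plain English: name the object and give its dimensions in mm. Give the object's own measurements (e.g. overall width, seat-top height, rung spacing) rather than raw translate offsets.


An open-topped rectangular box: outside dimensions 226×145×69 mm, with a uniform wall and base thickness of 8 mm. The base is a full 226×145 slab on the floor; four walls sit on top of the base. The front and back walls (the −y and +y sides) span the full width; the two side walls fit between them.


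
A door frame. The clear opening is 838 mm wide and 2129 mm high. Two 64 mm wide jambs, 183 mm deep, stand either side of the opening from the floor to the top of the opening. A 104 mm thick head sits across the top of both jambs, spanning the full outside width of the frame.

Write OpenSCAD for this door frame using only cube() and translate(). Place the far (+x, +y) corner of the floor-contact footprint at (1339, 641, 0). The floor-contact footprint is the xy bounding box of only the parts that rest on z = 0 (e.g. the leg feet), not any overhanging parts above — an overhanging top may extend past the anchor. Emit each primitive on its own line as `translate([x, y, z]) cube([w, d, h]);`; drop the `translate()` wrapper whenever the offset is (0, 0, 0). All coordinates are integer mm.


translate([373, 458, 0]) cube([64, 183, 2129]);
translate([1275, 458, 0]) cube([64, 183, 2129]);
translate([373, 458, 2129]) cube([966, 183, 104]);


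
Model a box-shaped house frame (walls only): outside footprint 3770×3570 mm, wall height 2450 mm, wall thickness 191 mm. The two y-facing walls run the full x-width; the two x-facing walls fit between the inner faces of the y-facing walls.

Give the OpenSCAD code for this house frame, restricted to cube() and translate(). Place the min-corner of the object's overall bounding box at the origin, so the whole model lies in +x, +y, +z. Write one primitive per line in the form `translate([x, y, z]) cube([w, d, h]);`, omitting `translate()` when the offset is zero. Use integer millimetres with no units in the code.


cube([3770, 191, 2450]);
translate([0, 3379, 0]) cube([3770, 191, 2450]);
translate([0, 191, 0]) cube([191, 3188, 2450]);
translate([3579, 191, 0]) cube([191, 3188, 2450]);


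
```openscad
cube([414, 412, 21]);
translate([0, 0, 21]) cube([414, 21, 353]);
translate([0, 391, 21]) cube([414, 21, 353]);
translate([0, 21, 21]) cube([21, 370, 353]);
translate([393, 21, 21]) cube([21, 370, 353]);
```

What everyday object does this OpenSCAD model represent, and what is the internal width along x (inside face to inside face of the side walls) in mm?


An open box. The internal width is 372 mm.

A 414×412 base slab with four walls standing on it — an open box. The base is 414 mm wide and the walls are 21 mm thick, so the internal width is 414 − 2 × 21 = 372 mm.


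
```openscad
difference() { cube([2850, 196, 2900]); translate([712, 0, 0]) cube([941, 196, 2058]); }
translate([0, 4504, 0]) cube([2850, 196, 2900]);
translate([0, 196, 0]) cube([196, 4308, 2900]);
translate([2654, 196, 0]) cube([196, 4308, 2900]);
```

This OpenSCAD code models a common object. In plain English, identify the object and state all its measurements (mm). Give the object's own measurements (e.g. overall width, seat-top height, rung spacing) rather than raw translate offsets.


A single room: four walls, each 2900 mm tall and 196 mm thick, enclosing an outside footprint 2850×4700 mm (x × y), no floor or roof. The front and back walls (−y and +y sides) run the full x-width; the side walls fit between their inner faces. A door opening 941 mm wide and 2058 mm tall is cut through the front wall from the floor up, its −x edge 712 mm from the wall's −x end.


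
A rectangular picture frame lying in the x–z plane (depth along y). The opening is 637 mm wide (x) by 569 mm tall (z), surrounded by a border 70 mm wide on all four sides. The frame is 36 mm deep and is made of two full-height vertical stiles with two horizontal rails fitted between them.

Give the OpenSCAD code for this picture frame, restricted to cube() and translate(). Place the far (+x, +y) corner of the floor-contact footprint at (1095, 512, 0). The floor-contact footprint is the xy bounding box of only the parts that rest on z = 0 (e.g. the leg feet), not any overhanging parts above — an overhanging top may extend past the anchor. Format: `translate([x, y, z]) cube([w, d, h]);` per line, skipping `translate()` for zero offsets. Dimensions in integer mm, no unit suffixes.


translate([318, 476, 0]) cube([70, 36, 709]);
translate([1025, 476, 0]) cube([70, 36, 709]);
translate([388, 476, 0]) cube([637, 36, 70]);
translate([388, 476, 639]) cube([637, 36, 70]);


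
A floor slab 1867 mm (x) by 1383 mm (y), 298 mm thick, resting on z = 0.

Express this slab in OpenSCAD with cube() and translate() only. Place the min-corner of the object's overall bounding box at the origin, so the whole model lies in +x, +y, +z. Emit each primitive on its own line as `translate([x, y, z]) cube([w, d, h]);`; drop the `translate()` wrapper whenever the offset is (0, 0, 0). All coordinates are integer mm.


cube([1867, 1383, 298]);


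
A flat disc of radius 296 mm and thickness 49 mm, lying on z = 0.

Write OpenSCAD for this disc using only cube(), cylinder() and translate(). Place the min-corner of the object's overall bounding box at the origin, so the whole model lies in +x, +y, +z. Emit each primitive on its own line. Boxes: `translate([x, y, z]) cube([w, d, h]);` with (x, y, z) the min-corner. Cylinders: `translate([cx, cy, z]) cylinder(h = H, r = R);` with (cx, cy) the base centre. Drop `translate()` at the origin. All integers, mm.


translate([296, 296, 0]) cylinder(h = 49, r = 296);


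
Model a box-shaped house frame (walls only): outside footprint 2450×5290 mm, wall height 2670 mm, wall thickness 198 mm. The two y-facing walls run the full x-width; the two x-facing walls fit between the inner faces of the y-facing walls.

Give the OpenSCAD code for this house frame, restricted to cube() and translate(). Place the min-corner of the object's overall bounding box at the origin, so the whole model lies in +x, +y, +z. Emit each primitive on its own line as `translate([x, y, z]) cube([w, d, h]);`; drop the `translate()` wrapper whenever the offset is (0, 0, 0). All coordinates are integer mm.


cube([2450, 198, 2670]);
translate([0, 5092, 0]) cube([2450, 198, 2670]);
translate([0, 198, 0]) cube([198, 4894, 2670]);
translate([2252, 198, 0]) cube([198, 4894, 2670]);


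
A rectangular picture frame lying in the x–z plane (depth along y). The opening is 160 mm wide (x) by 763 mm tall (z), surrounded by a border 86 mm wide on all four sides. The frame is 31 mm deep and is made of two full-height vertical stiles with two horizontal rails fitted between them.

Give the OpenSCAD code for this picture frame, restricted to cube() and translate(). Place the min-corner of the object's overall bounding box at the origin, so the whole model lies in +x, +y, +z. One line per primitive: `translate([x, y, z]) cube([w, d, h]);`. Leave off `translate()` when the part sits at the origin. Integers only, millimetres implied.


cube([86, 31, 935]);
translate([246, 0, 0]) cube([86, 31, 935]);
translate([86, 0, 0]) cube([160, 31, 86]);
translate([86, 0, 849]) cube([160, 31, 86]);


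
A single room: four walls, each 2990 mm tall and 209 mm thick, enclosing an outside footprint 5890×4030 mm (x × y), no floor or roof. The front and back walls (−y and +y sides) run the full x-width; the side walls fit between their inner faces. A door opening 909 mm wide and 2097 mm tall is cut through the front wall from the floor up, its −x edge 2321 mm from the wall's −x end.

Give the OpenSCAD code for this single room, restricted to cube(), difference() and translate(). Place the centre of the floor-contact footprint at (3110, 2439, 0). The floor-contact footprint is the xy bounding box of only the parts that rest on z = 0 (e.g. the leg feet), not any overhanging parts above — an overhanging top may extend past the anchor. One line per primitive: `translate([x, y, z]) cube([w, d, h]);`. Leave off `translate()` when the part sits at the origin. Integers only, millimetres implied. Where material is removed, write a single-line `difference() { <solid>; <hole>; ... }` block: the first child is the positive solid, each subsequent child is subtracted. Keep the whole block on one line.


difference() { translate([165, 424, 0]) cube([5890, 209, 2990]); translate([2486, 424, 0]) cube([909, 209, 2097]); }
translate([165, 4245, 0]) cube([5890, 209, 2990]);
translate([165, 633, 0]) cube([209, 3612, 2990]);
translate([5846, 633, 0]) cube([209, 3612, 2990]);


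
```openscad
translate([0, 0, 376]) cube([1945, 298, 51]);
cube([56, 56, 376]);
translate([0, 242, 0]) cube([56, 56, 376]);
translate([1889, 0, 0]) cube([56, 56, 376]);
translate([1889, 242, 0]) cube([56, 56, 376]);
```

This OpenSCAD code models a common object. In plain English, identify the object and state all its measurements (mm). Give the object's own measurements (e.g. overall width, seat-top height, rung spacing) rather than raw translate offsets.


A bench: a 1945×298 mm seat slab, 51 mm thick, top at z = 427 mm, on four 56×56 mm square legs flush with the seat corners and standing on z = 0.


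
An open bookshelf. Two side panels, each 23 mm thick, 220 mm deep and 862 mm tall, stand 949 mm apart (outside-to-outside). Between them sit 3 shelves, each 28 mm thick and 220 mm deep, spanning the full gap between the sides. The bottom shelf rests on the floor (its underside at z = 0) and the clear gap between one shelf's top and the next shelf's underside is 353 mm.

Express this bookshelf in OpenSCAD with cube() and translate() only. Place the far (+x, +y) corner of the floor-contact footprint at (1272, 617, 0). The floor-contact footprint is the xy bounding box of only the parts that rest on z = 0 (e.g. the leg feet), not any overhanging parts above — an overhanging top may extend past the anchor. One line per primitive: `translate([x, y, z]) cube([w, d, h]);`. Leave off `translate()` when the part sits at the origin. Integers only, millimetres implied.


translate([323, 397, 0]) cube([23, 220, 862]);
translate([1249, 397, 0]) cube([23, 220, 862]);
translate([346, 397, 0]) cube([903, 220, 28]);
translate([346, 397, 381]) cube([903, 220, 28]);
translate([346, 397, 762]) cube([903, 220, 28]);


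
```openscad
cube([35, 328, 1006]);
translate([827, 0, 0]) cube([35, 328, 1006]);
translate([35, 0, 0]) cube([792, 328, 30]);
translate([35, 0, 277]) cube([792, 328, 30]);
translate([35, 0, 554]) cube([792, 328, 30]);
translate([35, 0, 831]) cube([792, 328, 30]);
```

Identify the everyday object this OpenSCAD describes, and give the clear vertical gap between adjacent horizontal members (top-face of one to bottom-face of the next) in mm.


A bookshelf. The clear shelf gap is 247 mm.

Two tall side panels with 4 horizontal boards between them — a bookshelf. The first two shelf undersides are at z = 0 and z = 277; with shelf thickness 30, the clear gap is 277 − 0 − 30 = 247 mm.


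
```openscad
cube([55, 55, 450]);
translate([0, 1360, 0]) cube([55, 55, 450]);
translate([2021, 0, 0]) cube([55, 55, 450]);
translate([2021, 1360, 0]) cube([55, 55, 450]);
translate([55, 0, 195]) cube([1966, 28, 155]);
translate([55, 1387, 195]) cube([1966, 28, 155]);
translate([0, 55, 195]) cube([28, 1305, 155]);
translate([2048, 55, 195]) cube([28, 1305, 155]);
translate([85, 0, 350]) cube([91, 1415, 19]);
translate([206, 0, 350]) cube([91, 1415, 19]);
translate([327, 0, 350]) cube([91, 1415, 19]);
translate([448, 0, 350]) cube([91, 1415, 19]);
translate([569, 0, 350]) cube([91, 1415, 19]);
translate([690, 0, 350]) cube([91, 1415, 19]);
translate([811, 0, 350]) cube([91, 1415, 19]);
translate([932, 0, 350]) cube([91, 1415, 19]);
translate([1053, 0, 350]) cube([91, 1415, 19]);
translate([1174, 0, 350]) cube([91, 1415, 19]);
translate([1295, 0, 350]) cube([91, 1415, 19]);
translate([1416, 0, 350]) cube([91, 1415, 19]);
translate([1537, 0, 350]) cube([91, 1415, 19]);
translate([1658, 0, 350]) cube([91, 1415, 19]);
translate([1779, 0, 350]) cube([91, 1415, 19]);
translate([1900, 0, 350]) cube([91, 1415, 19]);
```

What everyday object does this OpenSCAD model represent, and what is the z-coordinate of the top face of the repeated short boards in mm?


A bed frame. The slat-top height is 369 mm.

Four posts, four rails, and a row of slats — a bed frame. Slats sit on the rails at z = 195 + 155 = 350; with slat thickness 19, the top is 369 mm.


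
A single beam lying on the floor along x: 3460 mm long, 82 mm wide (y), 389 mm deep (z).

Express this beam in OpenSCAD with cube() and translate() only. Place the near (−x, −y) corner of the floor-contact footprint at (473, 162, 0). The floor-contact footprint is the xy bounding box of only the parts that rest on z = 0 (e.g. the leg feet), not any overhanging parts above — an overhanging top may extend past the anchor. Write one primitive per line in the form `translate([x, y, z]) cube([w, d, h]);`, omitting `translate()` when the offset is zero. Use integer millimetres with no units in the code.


translate([473, 162, 0]) cube([3460, 82, 389]);


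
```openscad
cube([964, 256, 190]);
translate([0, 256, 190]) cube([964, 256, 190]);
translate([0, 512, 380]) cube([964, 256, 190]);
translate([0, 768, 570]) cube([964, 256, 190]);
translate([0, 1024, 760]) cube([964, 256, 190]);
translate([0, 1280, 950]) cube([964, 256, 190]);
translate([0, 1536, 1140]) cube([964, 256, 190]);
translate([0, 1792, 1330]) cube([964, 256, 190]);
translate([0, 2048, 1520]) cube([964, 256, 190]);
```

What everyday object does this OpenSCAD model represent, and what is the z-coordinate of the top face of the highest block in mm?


A staircase. The total rise is 1710 mm.

9 identical blocks, each offset up and back from the previous — a staircase. Each step is 190 mm tall and there are 9 of them, so the total rise is 9 × 190 = 1710 mm.


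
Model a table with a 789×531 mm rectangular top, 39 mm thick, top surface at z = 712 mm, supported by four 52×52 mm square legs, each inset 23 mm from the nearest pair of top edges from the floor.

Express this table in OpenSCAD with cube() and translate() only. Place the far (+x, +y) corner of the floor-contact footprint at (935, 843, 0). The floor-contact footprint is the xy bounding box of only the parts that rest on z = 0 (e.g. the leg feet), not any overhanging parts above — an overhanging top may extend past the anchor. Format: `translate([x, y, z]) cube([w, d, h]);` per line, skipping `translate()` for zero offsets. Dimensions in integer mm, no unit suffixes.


translate([169, 335, 673]) cube([789, 531, 39]);
translate([192, 358, 0]) cube([52, 52, 673]);
translate([883, 358, 0]) cube([52, 52, 673]);
translate([192, 791, 0]) cube([52, 52, 673]);
translate([883, 791, 0]) cube([52, 52, 673]);


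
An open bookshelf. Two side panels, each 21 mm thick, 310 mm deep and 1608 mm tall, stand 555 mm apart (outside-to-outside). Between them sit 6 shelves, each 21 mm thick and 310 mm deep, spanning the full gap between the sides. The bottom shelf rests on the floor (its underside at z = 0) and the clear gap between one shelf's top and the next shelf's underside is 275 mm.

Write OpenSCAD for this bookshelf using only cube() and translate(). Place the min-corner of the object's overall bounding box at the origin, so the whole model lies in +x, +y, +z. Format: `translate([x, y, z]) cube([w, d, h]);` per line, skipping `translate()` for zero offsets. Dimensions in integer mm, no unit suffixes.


cube([21, 310, 1608]);
translate([534, 0, 0]) cube([21, 310, 1608]);
translate([21, 0, 0]) cube([513, 310, 21]);
translate([21, 0, 296]) cube([513, 310, 21]);
translate([21, 0, 592]) cube([513, 310, 21]);
translate([21, 0, 888]) cube([513, 310, 21]);
translate([21, 0, 1184]) cube([513, 310, 21]);
translate([21, 0, 1480]) cube([513, 310, 21]);


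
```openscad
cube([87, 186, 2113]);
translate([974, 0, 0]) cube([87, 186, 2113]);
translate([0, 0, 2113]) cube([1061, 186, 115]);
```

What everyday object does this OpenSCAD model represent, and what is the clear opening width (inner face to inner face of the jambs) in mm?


A door frame. The clear opening width is 887 mm.

Two 2113 mm tall posts with a header on top — a door frame. The left jamb is 87 mm wide at x = 0; the right jamb starts at x = 974. The clear opening is 974 − 87 = 887 mm.


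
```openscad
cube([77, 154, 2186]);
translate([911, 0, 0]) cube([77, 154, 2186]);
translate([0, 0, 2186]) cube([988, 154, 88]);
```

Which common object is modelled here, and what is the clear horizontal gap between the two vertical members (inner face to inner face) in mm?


A door frame. The clear opening width is 834 mm.

Two 2186 mm tall posts with a header on top — a door frame. The left jamb is 77 mm wide at x = 0; the right jamb starts at x = 911. The clear opening is 911 − 77 = 834 mm.


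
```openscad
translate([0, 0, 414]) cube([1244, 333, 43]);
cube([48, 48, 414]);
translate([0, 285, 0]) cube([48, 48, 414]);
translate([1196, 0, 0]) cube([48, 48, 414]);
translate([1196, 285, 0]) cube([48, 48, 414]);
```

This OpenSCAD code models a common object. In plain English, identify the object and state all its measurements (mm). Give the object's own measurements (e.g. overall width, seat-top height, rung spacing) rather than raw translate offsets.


A long wooden bench with a 1244 mm (x) × 333 mm (y) seat, 43 mm thick, its top surface 457 mm above the floor. Four 48 mm square legs at the seat corners, flush with the edges, run from z = 0 to the seat underside.


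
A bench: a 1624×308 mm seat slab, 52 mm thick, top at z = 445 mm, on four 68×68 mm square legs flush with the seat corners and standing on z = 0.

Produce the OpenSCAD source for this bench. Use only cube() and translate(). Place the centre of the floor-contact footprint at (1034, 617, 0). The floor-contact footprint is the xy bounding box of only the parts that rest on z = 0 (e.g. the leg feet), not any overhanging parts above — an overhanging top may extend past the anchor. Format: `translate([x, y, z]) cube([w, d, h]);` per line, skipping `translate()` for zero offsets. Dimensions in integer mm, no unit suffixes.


translate([222, 463, 393]) cube([1624, 308, 52]);
translate([222, 463, 0]) cube([68, 68, 393]);
translate([222, 703, 0]) cube([68, 68, 393]);
translate([1778, 463, 0]) cube([68, 68, 393]);
translate([1778, 703, 0]) cube([68, 68, 393]);


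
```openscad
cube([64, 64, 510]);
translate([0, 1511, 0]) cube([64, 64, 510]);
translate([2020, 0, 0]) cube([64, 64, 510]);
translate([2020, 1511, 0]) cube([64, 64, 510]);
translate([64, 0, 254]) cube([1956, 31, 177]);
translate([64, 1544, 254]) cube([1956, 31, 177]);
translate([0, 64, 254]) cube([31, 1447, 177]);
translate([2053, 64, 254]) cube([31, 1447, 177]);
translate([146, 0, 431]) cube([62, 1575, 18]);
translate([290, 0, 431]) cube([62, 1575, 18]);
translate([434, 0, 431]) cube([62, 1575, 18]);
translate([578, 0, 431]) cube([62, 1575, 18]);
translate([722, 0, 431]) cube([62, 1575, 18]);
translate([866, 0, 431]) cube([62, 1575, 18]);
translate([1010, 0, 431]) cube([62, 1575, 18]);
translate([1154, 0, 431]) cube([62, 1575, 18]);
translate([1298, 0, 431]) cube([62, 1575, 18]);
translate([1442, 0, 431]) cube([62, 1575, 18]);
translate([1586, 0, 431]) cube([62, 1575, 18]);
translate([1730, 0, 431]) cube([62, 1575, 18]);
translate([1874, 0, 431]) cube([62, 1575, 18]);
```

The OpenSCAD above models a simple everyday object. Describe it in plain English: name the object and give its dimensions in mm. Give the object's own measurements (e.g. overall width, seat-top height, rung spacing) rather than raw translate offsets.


A bed frame 2084 mm long (x) by 1575 mm wide (y). Four 64×64 mm corner posts, 510 mm tall, at the corners of the footprint. Four rails of 31 mm thickness and 177 mm height run between adjacent posts with their undersides at z = 254 mm, their outer faces flush with the outside of the frame (the two x-running rails run between the posts' inner faces; the two y-running rails run between the posts' inner faces). 13 slats, each 62 mm wide (x) and 18 mm thick, lie across the top of the two x-running rails, running the full 1575 mm width of the frame in y; along x they sit between the end posts with a 82 mm gap after the −x posts and between neighbouring slats, leaving 84 mm before the +x posts.


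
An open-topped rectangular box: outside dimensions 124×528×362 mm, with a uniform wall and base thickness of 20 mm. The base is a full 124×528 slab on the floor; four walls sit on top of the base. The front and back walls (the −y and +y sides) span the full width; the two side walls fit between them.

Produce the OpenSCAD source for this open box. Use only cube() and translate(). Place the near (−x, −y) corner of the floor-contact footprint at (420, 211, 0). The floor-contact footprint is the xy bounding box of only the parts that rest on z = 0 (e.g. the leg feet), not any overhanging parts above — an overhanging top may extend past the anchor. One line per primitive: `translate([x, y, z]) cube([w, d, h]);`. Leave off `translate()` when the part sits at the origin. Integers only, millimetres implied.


translate([420, 211, 0]) cube([124, 528, 20]);
translate([420, 211, 20]) cube([124, 20, 342]);
translate([420, 719, 20]) cube([124, 20, 342]);
translate([420, 231, 20]) cube([20, 488, 342]);
translate([524, 231, 20]) cube([20, 488, 342]);


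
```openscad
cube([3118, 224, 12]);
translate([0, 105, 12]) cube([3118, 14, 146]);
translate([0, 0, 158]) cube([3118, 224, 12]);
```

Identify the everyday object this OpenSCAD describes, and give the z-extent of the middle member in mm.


An I-beam. The web height is 146 mm.

Two wide flanges with a thin centred web — an I-beam. Overall 170 mm minus two 12 mm flanges gives a web of 170 − 2·12 = 146 mm.


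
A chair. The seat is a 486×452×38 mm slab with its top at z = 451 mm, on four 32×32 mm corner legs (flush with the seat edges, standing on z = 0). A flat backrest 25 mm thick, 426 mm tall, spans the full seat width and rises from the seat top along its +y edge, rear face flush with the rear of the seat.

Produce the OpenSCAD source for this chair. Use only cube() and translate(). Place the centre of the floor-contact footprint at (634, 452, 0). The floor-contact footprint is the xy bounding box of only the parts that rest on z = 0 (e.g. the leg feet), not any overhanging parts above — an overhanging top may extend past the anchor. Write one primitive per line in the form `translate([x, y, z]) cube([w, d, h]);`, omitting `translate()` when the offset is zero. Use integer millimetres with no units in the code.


translate([391, 226, 413]) cube([486, 452, 38]);
translate([391, 226, 0]) cube([32, 32, 413]);
translate([845, 226, 0]) cube([32, 32, 413]);
translate([391, 646, 0]) cube([32, 32, 413]);
translate([845, 646, 0]) cube([32, 32, 413]);
translate([391, 653, 451]) cube([486, 25, 426]);


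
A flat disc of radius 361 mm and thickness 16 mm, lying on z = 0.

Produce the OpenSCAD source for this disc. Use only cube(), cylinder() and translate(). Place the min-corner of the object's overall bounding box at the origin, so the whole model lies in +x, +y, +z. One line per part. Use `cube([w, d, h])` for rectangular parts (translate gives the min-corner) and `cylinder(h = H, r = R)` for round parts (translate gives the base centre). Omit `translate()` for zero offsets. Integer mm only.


translate([361, 361, 0]) cylinder(h = 16, r = 361);


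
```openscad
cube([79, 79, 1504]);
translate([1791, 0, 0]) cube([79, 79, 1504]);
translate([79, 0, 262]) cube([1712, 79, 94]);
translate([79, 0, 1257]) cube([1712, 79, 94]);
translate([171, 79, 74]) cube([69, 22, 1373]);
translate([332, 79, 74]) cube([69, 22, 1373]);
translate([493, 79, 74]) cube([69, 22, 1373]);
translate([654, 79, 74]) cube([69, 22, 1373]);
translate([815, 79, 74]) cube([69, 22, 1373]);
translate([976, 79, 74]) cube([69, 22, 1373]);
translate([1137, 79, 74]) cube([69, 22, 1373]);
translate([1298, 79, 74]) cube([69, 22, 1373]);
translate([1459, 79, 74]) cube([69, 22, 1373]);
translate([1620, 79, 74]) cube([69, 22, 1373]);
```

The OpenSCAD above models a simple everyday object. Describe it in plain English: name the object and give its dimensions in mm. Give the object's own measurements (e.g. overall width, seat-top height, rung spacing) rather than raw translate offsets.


A fence section. Two 79×79 mm posts, 1504 mm tall, stand on the floor with a clear span of 1712 mm between their inner faces. Two horizontal rails of 79×94 mm section span the gap between the posts with their undersides at z = 262 mm and z = 1257 mm, flush with the posts' −y face. 10 pickets, each 69 mm wide, 22 mm thick and 1373 mm tall, are fixed to the +y face of the rails with their bottoms at z = 74 mm, spaced across the span with a 92 mm gap after the −x post and between neighbouring pickets, with 102 mm left before the +x post.


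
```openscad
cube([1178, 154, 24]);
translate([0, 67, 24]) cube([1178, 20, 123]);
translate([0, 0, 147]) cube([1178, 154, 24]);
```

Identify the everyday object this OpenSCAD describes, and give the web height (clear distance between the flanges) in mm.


An I-beam. The web height is 123 mm.

Two wide flanges with a thin centred web — an I-beam. Overall 171 mm minus two 24 mm flanges gives a web of 171 − 2·24 = 123 mm.


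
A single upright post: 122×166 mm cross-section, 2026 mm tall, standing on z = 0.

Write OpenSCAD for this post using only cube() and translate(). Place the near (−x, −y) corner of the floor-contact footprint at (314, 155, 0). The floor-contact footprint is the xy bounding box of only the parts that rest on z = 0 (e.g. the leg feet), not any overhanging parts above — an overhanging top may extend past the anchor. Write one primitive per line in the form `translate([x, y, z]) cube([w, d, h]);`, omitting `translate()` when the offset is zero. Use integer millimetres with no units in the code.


translate([314, 155, 0]) cube([122, 166, 2026]);


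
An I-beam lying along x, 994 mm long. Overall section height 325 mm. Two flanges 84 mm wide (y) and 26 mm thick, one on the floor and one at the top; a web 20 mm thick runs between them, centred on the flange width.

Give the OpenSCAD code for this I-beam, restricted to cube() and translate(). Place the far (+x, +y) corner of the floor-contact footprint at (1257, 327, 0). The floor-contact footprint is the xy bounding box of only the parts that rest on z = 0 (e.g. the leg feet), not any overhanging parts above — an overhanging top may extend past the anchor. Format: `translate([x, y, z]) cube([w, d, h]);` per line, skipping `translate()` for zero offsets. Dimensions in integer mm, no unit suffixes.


translate([263, 243, 0]) cube([994, 84, 26]);
translate([263, 275, 26]) cube([994, 20, 273]);
translate([263, 243, 299]) cube([994, 84, 26]);


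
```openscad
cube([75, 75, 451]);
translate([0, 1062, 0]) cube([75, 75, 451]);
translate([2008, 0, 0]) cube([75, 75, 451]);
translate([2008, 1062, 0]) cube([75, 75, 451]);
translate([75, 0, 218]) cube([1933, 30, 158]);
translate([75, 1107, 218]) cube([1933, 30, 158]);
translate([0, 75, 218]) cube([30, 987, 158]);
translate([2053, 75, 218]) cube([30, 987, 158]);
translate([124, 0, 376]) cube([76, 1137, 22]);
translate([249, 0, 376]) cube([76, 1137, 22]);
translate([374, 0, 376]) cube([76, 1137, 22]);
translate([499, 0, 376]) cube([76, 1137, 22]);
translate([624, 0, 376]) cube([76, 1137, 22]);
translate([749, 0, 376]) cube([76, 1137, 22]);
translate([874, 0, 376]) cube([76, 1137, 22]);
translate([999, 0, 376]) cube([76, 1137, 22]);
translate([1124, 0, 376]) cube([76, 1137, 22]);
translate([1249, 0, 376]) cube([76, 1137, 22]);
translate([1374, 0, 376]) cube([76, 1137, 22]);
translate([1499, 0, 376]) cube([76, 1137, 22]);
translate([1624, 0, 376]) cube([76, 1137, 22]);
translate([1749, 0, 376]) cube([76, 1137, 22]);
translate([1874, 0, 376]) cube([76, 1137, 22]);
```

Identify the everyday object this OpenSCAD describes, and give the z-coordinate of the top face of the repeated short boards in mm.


A bed frame. The slat-top height is 398 mm.

Four posts, four rails, and a row of slats — a bed frame. Slats sit on the rails at z = 218 + 158 = 376; with slat thickness 22, the top is 398 mm.


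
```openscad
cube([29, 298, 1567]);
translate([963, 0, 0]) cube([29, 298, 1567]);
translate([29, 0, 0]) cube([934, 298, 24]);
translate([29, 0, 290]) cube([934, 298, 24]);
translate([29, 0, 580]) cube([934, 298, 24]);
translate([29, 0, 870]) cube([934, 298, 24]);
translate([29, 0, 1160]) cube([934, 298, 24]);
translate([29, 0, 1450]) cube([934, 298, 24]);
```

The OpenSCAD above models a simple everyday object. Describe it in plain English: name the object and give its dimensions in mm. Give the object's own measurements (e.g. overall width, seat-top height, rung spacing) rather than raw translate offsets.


An open bookshelf. Two side panels, each 29 mm thick, 298 mm deep and 1567 mm tall, stand 992 mm apart (outside-to-outside). Between them sit 6 shelves, each 24 mm thick and 298 mm deep, spanning the full gap between the sides. The bottom shelf rests on the floor (its underside at z = 0) and the clear gap between one shelf's top and the next shelf's underside is 266 mm.


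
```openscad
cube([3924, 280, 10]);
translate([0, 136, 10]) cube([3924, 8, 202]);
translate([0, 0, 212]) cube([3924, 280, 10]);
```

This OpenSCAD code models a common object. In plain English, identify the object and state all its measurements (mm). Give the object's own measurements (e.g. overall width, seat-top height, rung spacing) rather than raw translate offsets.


An I-beam lying along x, 3924 mm long. Overall section height 222 mm. Two flanges 280 mm wide (y) and 10 mm thick, one on the floor and one at the top; a web 8 mm thick runs between them, centred on the flange width.


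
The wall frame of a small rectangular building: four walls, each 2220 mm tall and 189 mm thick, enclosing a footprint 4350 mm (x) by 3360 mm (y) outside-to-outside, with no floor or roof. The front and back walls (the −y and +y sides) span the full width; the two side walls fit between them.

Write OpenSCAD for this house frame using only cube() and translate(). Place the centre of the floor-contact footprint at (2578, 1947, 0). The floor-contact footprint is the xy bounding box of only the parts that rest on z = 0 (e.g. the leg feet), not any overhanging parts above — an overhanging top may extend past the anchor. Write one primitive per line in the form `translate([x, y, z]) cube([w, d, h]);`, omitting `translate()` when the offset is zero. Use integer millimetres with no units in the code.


translate([403, 267, 0]) cube([4350, 189, 2220]);
translate([403, 3438, 0]) cube([4350, 189, 2220]);
translate([403, 456, 0]) cube([189, 2982, 2220]);
translate([4564, 456, 0]) cube([189, 2982, 2220]);
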